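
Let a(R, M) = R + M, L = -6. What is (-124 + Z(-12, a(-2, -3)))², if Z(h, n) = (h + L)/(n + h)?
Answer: 4368100/289 ≈ 15115.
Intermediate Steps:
a(R, M) = M + R
Z(h, n) = (-6 + h)/(h + n) (Z(h, n) = (h - 6)/(n + h) = (-6 + h)/(h + n))
(-124 + Z(-12, a(-2, -3)))² = (-124 + (-6 - 12)/(-12 + (-3 - 2)))² = (-124 - 18/(-12 - 5))² = (-124 - 18/(-17))² = (-124 - 1/17*(-18))² = (-124 + 18/17)² = (-2090/17)² = 4368100/289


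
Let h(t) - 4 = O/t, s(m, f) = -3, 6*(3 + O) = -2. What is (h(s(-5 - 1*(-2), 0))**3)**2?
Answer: 9474296896/531441 ≈ 17828.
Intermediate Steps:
O = -10/3 (O = -3 + (1/6)*(-2) = -3 - 1/3 = -10/3 ≈ -3.3333)
h(t) = 4 - 10/(3*t)
(h(s(-5 - 1*(-2), 0))**3)**2 = ((4 - 10/3/(-3))**3)**2 = ((4 - 10/3*(-1/3))**3)**2 = ((4 + 10/9)**3)**2 = ((46/9)**3)**2 = (97336/729)**2 = 9474296896/531441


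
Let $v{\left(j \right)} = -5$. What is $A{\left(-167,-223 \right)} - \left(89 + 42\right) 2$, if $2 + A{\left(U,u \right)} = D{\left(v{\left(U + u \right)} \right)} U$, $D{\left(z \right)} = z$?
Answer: $571$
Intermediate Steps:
$A{\left(U,u \right)} = -2 - 5 U$
$A{\left(-167,-223 \right)} - \left(89 + 42\right) 2 = \left(-2 - -835\right) - \left(89 + 42\right) 2 = \left(-2 + 835\right) - 131 \cdot 2 = 833 - 262 = 571$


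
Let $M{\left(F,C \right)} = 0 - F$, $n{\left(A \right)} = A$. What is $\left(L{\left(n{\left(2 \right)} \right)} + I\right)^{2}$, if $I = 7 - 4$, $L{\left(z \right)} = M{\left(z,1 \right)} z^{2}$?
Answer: $25$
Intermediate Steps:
$M{\left(F,C \right)} = - F$
$L{\left(z \right)} = - z^{3}$ ($L{\left(z \right)} = - z z^{2} = - z^{3}$)
$I = 3$ ($I = 7 - 4 = 3$)
$\left(L{\left(n{\left(2 \right)} \right)} + I\right)^{2} = \left(- 2^{3} + 3\right)^{2} = \left(\left(-1\right) 8 + 3\right)^{2} = \left(-8 + 3\right)^{2} = \left(-5\right)^{2} = 25$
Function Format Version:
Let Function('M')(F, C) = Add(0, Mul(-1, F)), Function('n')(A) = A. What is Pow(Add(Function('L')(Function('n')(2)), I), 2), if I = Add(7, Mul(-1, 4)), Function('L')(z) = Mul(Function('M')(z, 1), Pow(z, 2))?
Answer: 25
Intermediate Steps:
Function('M')(F, C) = Mul(-1, F)
Function('L')(z) = Mul(-1, Pow(z, 3)) (Function('L')(z) = Mul(Mul(-1, z), Pow(z, 2)) = Mul(-1, Pow(z, 3)))
I = 3 (I = Add(7, -4) = 3)
Pow(Add(Function('L')(Function('n')(2)), I), 2) = Pow(Add(Mul(-1, Pow(2, 3)), 3), 2) = Pow(Add(Mul(-1, 8), 3), 2) = Pow(Add(-8, 3), 2) = Pow(-5, 2) = 25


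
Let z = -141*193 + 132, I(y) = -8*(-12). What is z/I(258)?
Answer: -9027/32 ≈ -282.09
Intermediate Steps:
I(y) = 96
z = -27081 (z = -27213 + 132 = -27081)
z/I(258) = -27081/96 = -27081*1/96 = -9027/32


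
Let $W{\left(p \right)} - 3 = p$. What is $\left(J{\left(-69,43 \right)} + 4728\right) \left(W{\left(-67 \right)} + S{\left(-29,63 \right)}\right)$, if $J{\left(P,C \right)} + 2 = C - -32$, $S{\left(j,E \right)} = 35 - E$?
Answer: $-441692$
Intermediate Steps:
$J{\left(P,C \right)} = 30 + C$ ($J{\left(P,C \right)} = -2 + \left(C - -32\right) = -2 + \left(C + 32\right) = -2 + \left(32 + C\right) = 30 + C$)
$W{\left(p \right)} = 3 + p$
$\left(J{\left(-69,43 \right)} + 4728\right) \left(W{\left(-67 \right)} + S{\left(-29,63 \right)}\right) = \left(\left(30 + 43\right) + 4728\right) \left(\left(3 - 67\right) + \left(35 - 63\right)\right) = \left(73 + 4728\right) \left(-64 + \left(35 - 63\right)\right) = 4801 \left(-64 - 28\right) = 4801 \left(-92\right) = -441692$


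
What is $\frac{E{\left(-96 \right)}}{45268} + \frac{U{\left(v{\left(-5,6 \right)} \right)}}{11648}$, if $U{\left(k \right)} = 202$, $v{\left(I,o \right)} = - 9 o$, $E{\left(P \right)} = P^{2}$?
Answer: $\frac{14561513}{65910208} \approx 0.22093$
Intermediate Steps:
$\frac{E{\left(-96 \right)}}{45268} + \frac{U{\left(v{\left(-5,6 \right)} \right)}}{11648} = \frac{\left(-96\right)^{2}}{45268} + \frac{202}{11648} = 9216 \cdot \frac{1}{45268} + 202 \cdot \frac{1}{11648} = \frac{2304}{11317} + \frac{101}{5824} = \frac{14561513}{65910208}$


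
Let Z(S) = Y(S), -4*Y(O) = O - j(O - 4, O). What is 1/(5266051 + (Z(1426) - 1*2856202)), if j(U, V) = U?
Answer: 1/2409848 ≈ 4.1496e-7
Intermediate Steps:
Y(O) = -1 (Y(O) = -(O - (O - 4))/4 = -(O - (-4 + O))/4 = -(O + (4 - O))/4 = -¼*4 = -1)
Z(S) = -1
1/(5266051 + (Z(1426) - 1*2856202)) = 1/(5266051 + (-1 - 1*2856202)) = 1/(5266051 + (-1 - 2856202)) = 1/(5266051 - 2856203) = 1/2409848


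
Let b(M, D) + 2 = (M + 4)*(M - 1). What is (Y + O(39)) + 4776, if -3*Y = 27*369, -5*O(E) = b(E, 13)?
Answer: 5643/5 ≈ 1128.6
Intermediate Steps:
b(M, D) = -2 + (-1 + M)*(4 + M) (b(M, D) = -2 + (M + 4)*(M - 1) = -2 + (4 + M)*(-1 + M) = -2 + (-1 + M)*(4 + M))
O(E) = 6/5 - 3*E/5 - E²/5 (O(E) = -(-6 + E² + 3*E)/5 = 6/5 - 3*E/5 - E²/5)
Y = -3321 (Y = -9*369 = -⅓*9963 = -3321)
(Y + O(39)) + 4776 = (-3321 + (6/5 - ⅗*39 - ⅕*39²)) + 4776 = (-3321 + (6/5 - 117/5 - ⅕*1521)) + 4776 = (-3321 + (6/5 - 117/5 - 1521/5)) + 4776 = (-3321 - 1632/5) + 4776 = -18237/5 + 4776 = 5643/5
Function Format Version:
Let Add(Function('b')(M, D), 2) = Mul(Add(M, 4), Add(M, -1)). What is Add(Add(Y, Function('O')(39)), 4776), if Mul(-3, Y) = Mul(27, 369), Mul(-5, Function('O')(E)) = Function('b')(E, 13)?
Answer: Rational(5643, 5) ≈ 1128.6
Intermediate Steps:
Function('b')(M, D) = Add(-2, Mul(Add(-1, M), Add(4, M))) (Function('b')(M, D) = Add(-2, Mul(Add(M, 4), Add(M, -1))) = Add(-2, Mul(Add(4, M), Add(-1, M))) = Add(-2, Mul(Add(-1, M), Add(4, M))))
Function('O')(E) = Add(Rational(6, 5), Mul(Rational(-3, 5), E), Mul(Rational(-1, 5), Pow(E, 2))) (Function('O')(E) = Mul(Rational(-1, 5), Add(-6, Pow(E, 2), Mul(3, E))) = Add(Rational(6, 5), Mul(Rational(-3, 5), E), Mul(Rational(-1, 5), Pow(E, 2))))
Y = -3321 (Y = Mul(Rational(-1, 3), Mul(27, 369)) = Mul(Rational(-1, 3), 9963) = -3321)
Add(Add(Y, Function('O')(39)), 4776) = Add(Add(-3321, Add(Rational(6, 5), Mul(Rational(-3, 5), 39), Mul(Rational(-1, 5), Pow(39, 2)))), 4776) = Add(Add(-3321, Add(Rational(6, 5), Rational(-117, 5), Mul(Rational(-1, 5), 1521))), 4776) = Add(Add(-3321, Add(Rational(6, 5), Rational(-117, 5), Rational(-1521, 5))), 4776) = Add(Add(-3321, Rational(-1632, 5)), 4776) = Add(Rational(-18237, 5), 4776) = Rational(5643, 5)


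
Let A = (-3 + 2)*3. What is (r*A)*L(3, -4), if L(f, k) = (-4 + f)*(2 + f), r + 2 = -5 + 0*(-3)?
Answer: -105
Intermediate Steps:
r = -7 (r = -2 + (-5 + 0*(-3)) = -2 + (-5 + 0) = -2 - 5 = -7)
A = -3 (A = -1*3 = -3)
(r*A)*L(3, -4) = (-7*(-3))*(-8 + 3² - 2*3) = 21*(-8 + 9 - 6) = 21*(-5) = -105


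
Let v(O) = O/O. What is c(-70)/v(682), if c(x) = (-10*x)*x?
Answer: -49000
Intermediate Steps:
v(O) = 1
c(x) = -10*x**2
c(-70)/v(682) = -10*(-70)**2/1 = -10*4900*1 = -49000*1 = -49000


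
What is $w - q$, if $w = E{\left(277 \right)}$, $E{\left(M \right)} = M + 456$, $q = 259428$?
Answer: $-258695$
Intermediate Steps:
$E{\left(M \right)} = 456 + M$
$w = 733$ ($w = 456 + 277 = 733$)
$w - q = 733 - 259428 = -258695$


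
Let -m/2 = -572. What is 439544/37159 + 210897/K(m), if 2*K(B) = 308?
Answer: 7904411399/5722486 ≈ 1381.3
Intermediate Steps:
m = 1144 (m = -2*(-572) = 1144)
K(B) = 154 (K(B) = (½)*308 = 154)
439544/37159 + 210897/K(m) = 439544/37159 + 210897/154 = 7904411399/5722486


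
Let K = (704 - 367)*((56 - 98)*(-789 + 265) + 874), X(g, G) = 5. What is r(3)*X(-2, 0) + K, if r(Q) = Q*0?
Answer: 7711234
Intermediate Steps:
r(Q) = 0
K = 7711234 (K = 337*(-42*(-524) + 874) = 337*(22008 + 874) = 337*22882 = 7711234)
r(3)*X(-2, 0) + K = 0*5 + 7711234 = 0 + 7711234 = 7711234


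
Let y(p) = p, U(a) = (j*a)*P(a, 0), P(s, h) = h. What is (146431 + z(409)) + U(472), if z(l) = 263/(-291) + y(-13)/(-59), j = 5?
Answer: 2514062105/17169 ≈ 1.4643e+5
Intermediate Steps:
U(a) = 0 (U(a) = (5*a)*0 = 0)
z(l) = -11734/17169 (z(l) = 263/(-291) - 13/(-59) = 263*(-1/291) - 13*(-1/59) = -263/291 + 13/59 = -11734/17169)
(146431 + z(409)) + U(472) = (146431 - 11734/17169) + 0 = 2514062105/17169 + 0 = 2514062105/17169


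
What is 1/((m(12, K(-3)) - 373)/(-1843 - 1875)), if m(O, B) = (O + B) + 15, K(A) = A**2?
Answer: 3718/337 ≈ 11.033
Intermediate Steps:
m(O, B) = 15 + B + O (m(O, B) = (B + O) + 15 = 15 + B + O)
1/((m(12, K(-3)) - 373)/(-1843 - 1875)) = 1/(((15 + (-3)**2 + 12) - 373)/(-1843 - 1875)) = 1/(((15 + 9 + 12) - 373)/(-3718)) = 1/((36 - 373)*(-1/3718)) = 1/(-337*(-1/3718)) = 1/(337/3718) = 3718/337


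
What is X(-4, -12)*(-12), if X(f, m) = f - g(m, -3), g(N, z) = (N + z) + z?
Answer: -168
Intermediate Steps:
g(N, z) = N + 2*z
X(f, m) = 6 + f - m (X(f, m) = f - (m + 2*(-3)) = f - (m - 6) = f - (-6 + m) = f + (6 - m) = 6 + f - m)
X(-4, -12)*(-12) = (6 - 4 - 1*(-12))*(-12) = (6 - 4 + 12)*(-12) = 14*(-12) = -168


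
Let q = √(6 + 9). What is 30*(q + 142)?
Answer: 4260 + 30*√15 ≈ 4376.2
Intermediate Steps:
q = √15 ≈ 3.8730
30*(q + 142) = 30*(√15 + 142) = 30*(142 + √15) = 4260 + 30*√15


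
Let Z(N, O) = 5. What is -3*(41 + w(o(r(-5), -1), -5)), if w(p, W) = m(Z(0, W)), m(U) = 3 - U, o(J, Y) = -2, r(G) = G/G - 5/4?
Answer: -117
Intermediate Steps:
r(G) = -¼ (r(G) = 1 - 5*¼ = 1 - 5/4 = -¼)
w(p, W) = -2 (w(p, W) = 3 - 1*5 = 3 - 5 = -2)
-3*(41 + w(o(r(-5), -1), -5)) = -3*(41 - 2) = -3*39 = -117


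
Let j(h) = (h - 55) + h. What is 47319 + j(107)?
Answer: 47478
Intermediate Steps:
j(h) = -55 + 2*h (j(h) = (-55 + h) + h = -55 + 2*h)
47319 + j(107) = 47319 + (-55 + 2*107) = 47319 + (-55 + 214) = 47319 + 159 = 47478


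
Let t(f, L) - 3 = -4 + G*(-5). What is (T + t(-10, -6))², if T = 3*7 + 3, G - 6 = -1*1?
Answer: 4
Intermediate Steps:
G = 5 (G = 6 - 1*1 = 6 - 1 = 5)
T = 24 (T = 21 + 3 = 24)
t(f, L) = -26 (t(f, L) = 3 + (-4 + 5*(-5)) = 3 + (-4 - 25) = 3 - 29 = -26)
(T + t(-10, -6))² = (24 - 26)² = (-2)² = 4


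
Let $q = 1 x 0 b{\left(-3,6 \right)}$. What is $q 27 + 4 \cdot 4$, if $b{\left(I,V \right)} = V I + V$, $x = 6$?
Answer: $16$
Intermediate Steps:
$b{\left(I,V \right)} = V + I V$ ($b{\left(I,V \right)} = I V + V = V + I V$)
$q = 0$ ($q = 1 \cdot 6 \cdot 0 \cdot 6 \left(1 - 3\right) = 6 \cdot 0 \cdot 6 \left(-2\right) = 0 \left(-12\right) = 0$)
$q 27 + 4 \cdot 4 = 0 \cdot 27 + 4 \cdot 4 = 0 + 16 = 16$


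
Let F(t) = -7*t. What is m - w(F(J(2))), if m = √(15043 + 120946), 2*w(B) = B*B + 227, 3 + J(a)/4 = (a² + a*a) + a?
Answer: -38643/2 + √135989 ≈ -18953.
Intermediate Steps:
J(a) = -12 + 4*a + 8*a² (J(a) = -12 + 4*((a² + a*a) + a) = -12 + 4*((a² + a²) + a) = -12 + 4*(2*a² + a) = -12 + 4*(a + 2*a²) = -12 + (4*a + 8*a²) = -12 + 4*a + 8*a²)
w(B) = 227/2 + B²/2 (w(B) = (B*B + 227)/2 = (B² + 227)/2 = (227 + B²)/2 = 227/2 + B²/2)
m = √135989 ≈ 368.77
m - w(F(J(2))) = √135989 - (227/2 + (-7*(-12 + 4*2 + 8*2²))²/2) = √135989 - (227/2 + (-7*(-12 + 8 + 8*4))²/2) = √135989 - (227/2 + (-7*(-12 + 8 + 32))²/2) = √135989 - (227/2 + (-7*28)²/2) = √135989 - (227/2 + (½)*(-196)²) = √135989 - (227/2 + (½)*38416) = √135989 - (227/2 + 19208) = √135989 - 1*38643/2 = √135989 - 38643/2 = -38643/2 + √135989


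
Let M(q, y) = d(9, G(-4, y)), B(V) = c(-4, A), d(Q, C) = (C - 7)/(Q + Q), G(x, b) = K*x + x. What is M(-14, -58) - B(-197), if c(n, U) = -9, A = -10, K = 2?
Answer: 143/18 ≈ 7.9444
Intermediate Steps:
G(x, b) = 3*x (G(x, b) = 2*x + x = 3*x)
d(Q, C) = (-7 + C)/(2*Q) (d(Q, C) = (-7 + C)/((2*Q)) = (-7 + C)*(1/(2*Q)) = (-7 + C)/(2*Q))
B(V) = -9
M(q, y) = -19/18 (M(q, y) = (½)*(-7 + 3*(-4))/9 = (½)*(⅑)*(-7 - 12) = (½)*(⅑)*(-19) = -19/18)
M(-14, -58) - B(-197) = -19/18 - 1*(-9) = -19/18 + 9 = 143/18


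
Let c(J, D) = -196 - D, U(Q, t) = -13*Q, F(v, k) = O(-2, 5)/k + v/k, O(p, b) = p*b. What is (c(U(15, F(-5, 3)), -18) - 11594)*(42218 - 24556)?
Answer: -207917064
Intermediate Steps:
O(p, b) = b*p
F(v, k) = -10/k + v/k (F(v, k) = (5*(-2))/k + v/k = -10/k + v/k)
(c(U(15, F(-5, 3)), -18) - 11594)*(42218 - 24556) = ((-196 - 1*(-18)) - 11594)*(42218 - 24556) = ((-196 + 18) - 11594)*17662 = (-178 - 11594)*17662 = -11772*17662 = -207917064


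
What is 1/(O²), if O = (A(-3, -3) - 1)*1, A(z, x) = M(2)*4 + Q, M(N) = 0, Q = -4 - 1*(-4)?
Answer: 1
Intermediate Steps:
Q = 0 (Q = -4 + 4 = 0)
A(z, x) = 0 (A(z, x) = 0*4 + 0 = 0 + 0 = 0)
O = -1 (O = (0 - 1)*1 = -1*1 = -1)
1/(O²) = 1/((-1)²) = 1/1 = 1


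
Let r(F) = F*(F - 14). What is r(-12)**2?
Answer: 97344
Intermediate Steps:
r(F) = F*(-14 + F)
r(-12)**2 = (-12*(-14 - 12))**2 = (-12*(-26))**2 = 312**2 = 97344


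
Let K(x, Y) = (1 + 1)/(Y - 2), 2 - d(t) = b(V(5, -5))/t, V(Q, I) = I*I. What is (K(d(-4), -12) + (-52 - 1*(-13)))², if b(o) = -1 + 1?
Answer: 75076/49 ≈ 1532.2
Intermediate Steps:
V(Q, I) = I²
b(o) = 0
d(t) = 2 (d(t) = 2 - 0/t = 2 - 1*0 = 2 + 0 = 2)
K(x, Y) = 2/(-2 + Y)
(K(d(-4), -12) + (-52 - 1*(-13)))² = (2/(-2 - 12) + (-52 - 1*(-13)))² = (2/(-14) + (-52 + 13))² = (2*(-1/14) - 39)² = (-⅐ - 39)² = (-274/7)² = 75076/49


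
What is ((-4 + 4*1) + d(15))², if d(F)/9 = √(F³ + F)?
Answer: 274590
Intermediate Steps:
d(F) = 9*√(F + F³) (d(F) = 9*√(F³ + F) = 9*√(F + F³))
((-4 + 4*1) + d(15))² = ((-4 + 4*1) + 9*√(15 + 15³))² = ((-4 + 4) + 9*√(15 + 3375))² = (0 + 9*√3390)² = (9*√3390)² = 274590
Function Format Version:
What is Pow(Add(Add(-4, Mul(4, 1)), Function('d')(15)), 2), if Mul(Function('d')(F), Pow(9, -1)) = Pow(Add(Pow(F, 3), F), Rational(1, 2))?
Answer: 274590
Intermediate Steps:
Function('d')(F) = Mul(9, Pow(Add(F, Pow(F, 3)), Rational(1, 2))) (Function('d')(F) = Mul(9, Pow(Add(Pow(F, 3), F), Rational(1, 2))) = Mul(9, Pow(Add(F, Pow(F, 3)), Rational(1, 2))))
Pow(Add(Add(-4, Mul(4, 1)), Function('d')(15)), 2) = Pow(Add(Add(-4, Mul(4, 1)), Mul(9, Pow(Add(15, Pow(15, 3)), Rational(1, 2)))), 2) = Pow(Add(Add(-4, 4), Mul(9, Pow(Add(15, 3375), Rational(1, 2)))), 2) = Pow(Add(0, Mul(9, Pow(3390, Rational(1, 2)))), 2) = Pow(Mul(9, Pow(3390, Rational(1, 2))), 2) = 274590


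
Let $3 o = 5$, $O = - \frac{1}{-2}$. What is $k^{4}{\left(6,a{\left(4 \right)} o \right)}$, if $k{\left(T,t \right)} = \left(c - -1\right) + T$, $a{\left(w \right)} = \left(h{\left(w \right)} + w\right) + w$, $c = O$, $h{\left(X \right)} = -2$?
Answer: $\frac{50625}{16} \approx 3164.1$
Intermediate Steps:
$O = \frac{1}{2}$ ($O = \left(-1\right) \left(- \frac{1}{2}\right) = \frac{1}{2} \approx 0.5$)
$o = \frac{5}{3}$ ($o = \frac{1}{3} \cdot 5 = \frac{5}{3} \approx 1.6667$)
$c = \frac{1}{2} \approx 0.5$
$a{\left(w \right)} = -2 + 2 w$ ($a{\left(w \right)} = \left(-2 + w\right) + w = -2 + 2 w$)
$k{\left(T,t \right)} = \frac{3}{2} + T$ ($k{\left(T,t \right)} = \left(\frac{1}{2} - -1\right) + T = \left(\frac{1}{2} + 1\right) + T = \frac{3}{2} + T$)
$k^{4}{\left(6,a{\left(4 \right)} o \right)} = \left(\frac{3}{2} + 6\right)^{4} = \left(\frac{15}{2}\right)^{4} = \frac{50625}{16}$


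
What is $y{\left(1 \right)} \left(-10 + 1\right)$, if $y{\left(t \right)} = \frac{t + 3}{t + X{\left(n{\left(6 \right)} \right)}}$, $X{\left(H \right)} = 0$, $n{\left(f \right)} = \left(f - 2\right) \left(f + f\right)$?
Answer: $-36$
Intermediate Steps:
$n{\left(f \right)} = 2 f \left(-2 + f\right)$ ($n{\left(f \right)} = \left(-2 + f\right) 2 f = 2 f \left(-2 + f\right)$)
$y{\left(t \right)} = \frac{3 + t}{t}$ ($y{\left(t \right)} = \frac{t + 3}{t + 0} = \frac{3 + t}{t}$)
$y{\left(1 \right)} \left(-10 + 1\right) = \frac{3 + 1}{1} \left(-10 + 1\right) = 1 \cdot 4 \left(-9\right) = 4 \left(-9\right) = -36$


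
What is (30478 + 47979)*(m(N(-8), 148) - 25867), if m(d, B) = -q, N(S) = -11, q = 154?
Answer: -2041529597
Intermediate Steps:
m(d, B) = -154 (m(d, B) = -1*154 = -154)
(30478 + 47979)*(m(N(-8), 148) - 25867) = (30478 + 47979)*(-154 - 25867) = 78457*(-26021) = -2041529597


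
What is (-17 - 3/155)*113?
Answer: -298094/155 ≈ -1923.2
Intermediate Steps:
(-17 - 3/155)*113 = -2638/155*113 = -298094/155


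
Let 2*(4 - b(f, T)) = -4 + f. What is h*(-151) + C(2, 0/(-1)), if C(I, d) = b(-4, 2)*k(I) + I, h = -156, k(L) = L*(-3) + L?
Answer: 23526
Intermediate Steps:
k(L) = -2*L (k(L) = -3*L + L = -2*L)
b(f, T) = 6 - f/2 (b(f, T) = 4 - (-4 + f)/2 = 4 + (2 - f/2) = 6 - f/2)
C(I, d) = -15*I (C(I, d) = (6 - 1/2*(-4))*(-2*I) + I = (6 + 2)*(-2*I) + I = 8*(-2*I) + I = -16*I + I = -15*I)
h*(-151) + C(2, 0/(-1)) = -156*(-151) - 15*2 = 23556 - 30 = 23526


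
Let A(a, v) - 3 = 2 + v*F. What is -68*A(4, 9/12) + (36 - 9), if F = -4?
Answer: -109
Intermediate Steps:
A(a, v) = 5 - 4*v (A(a, v) = 3 + (2 + v*(-4)) = 3 + (2 - 4*v) = 5 - 4*v)
-68*A(4, 9/12) + (36 - 9) = -68*(5 - 36/12) + (36 - 9) = -68*(5 - 36/12) + 27 = -68*(5 - 4*¾) + 27 = -68*(5 - 3) + 27 = -68*2 + 27 = -136 + 27 = -109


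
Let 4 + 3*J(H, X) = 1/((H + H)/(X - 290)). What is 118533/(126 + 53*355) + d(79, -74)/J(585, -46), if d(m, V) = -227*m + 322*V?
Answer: 462831227673/15834676 ≈ 29229.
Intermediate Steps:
J(H, X) = -4/3 + (-290 + X)/(6*H) (J(H, X) = -4/3 + 1/(3*(((H + H)/(X - 290)))) = -4/3 + 1/(3*(((2*H)/(-290 + X)))) = -4/3 + 1/(3*((2*H/(-290 + X)))) = -4/3 + ((-290 + X)/(2*H))/3 = -4/3 + (-290 + X)/(6*H))
118533/(126 + 53*355) + d(79, -74)/J(585, -46) = 118533/(126 + 53*355) + (-227*79 + 322*(-74))/(((1/6)*(-290 - 46 - 8*585)/585)) = 118533/(126 + 18815) + (-17933 - 23828)/(((1/6)*(1/585)*(-290 - 46 - 4680))) = 118533/18941 - 41761/((1/6)*(1/585)*(-5016)) = 118533*(1/18941) - 41761/(-836/585) = 118533/18941 - 41761*(-585/836) = 118533/18941 + 24430185/836 = 462831227673/15834676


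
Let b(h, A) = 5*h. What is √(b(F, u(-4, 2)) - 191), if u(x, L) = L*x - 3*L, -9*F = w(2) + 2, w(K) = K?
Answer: I*√1739/3 ≈ 13.9*I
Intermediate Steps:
F = -4/9 (F = -(2 + 2)/9 = -⅑*4 = -4/9 ≈ -0.44444)
u(x, L) = -3*L + L*x
√(b(F, u(-4, 2)) - 191) = √(5*(-4/9) - 191) = √(-20/9 - 191) = √(-1739/9) = I*√1739/3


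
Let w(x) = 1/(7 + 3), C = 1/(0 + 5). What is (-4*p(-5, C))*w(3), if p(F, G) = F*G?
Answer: ⅖ ≈ 0.40000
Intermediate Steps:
C = ⅕ (C = 1/5 = ⅕ ≈ 0.20000)
w(x) = ⅒ (w(x) = 1/10 = ⅒)
(-4*p(-5, C))*w(3) = -(-20)/5*(⅒) = -4*(-1)*(⅒) = 4*(⅒) = ⅖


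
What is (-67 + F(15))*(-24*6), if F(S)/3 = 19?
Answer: 1440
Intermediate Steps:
F(S) = 57 (F(S) = 3*19 = 57)
(-67 + F(15))*(-24*6) = (-67 + 57)*(-24*6) = -10*(-144) = 1440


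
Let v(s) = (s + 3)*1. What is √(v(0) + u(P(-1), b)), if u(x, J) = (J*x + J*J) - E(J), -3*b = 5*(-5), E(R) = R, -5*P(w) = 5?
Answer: √502/3 ≈ 7.4685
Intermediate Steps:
P(w) = -1 (P(w) = -⅕*5 = -1)
b = 25/3 (b = -5*(-5)/3 = -⅓*(-25) = 25/3 ≈ 8.3333)
u(x, J) = J² - J + J*x (u(x, J) = (J*x + J*J) - J = (J*x + J²) - J = (J² + J*x) - J = J² - J + J*x)
v(s) = 3 + s (v(s) = (3 + s)*1 = 3 + s)
√(v(0) + u(P(-1), b)) = √((3 + 0) + 25*(-1 + 25/3 - 1)/3) = √(3 + (25/3)*(19/3)) = √(3 + 475/9) = √(502/9) = √502/3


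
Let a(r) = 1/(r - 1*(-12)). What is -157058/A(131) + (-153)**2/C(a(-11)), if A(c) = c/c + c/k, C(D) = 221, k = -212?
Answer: -432740311/1053 ≈ -4.1096e+5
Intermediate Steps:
a(r) = 1/(12 + r) (a(r) = 1/(r + 12) = 1/(12 + r))
A(c) = 1 - c/212 (A(c) = c/c + c/(-212) = 1 + c*(-1/212) = 1 - c/212)
-157058/A(131) + (-153)**2/C(a(-11)) = -157058/(1 - 1/212*131) + (-153)**2/221 = -157058/(1 - 131/212) + 23409*(1/221) = -157058/81/212 + 1377/13 = -157058*212/81 + 1377/13 = -33296296/81 + 1377/13 = -432740311/1053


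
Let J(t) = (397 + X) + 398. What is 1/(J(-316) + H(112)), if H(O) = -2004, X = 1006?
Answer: -1/203 ≈ -0.0049261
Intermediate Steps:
J(t) = 1801 (J(t) = (397 + 1006) + 398 = 1403 + 398 = 1801)
1/(J(-316) + H(112)) = 1/(1801 - 2004) = 1/(-203) = -1/203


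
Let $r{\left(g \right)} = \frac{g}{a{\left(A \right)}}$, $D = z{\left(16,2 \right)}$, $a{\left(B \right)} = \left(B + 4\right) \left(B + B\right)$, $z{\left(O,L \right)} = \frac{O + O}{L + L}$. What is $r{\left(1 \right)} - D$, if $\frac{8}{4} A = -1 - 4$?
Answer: $- \frac{122}{15} \approx -8.1333$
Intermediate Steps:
$A = - \frac{5}{2}$ ($A = \frac{-1 - 4}{2} = \frac{1}{2} \left(-5\right) = - \frac{5}{2} \approx -2.5$)
$z{\left(O,L \right)} = \frac{O}{L}$ ($z{\left(O,L \right)} = \frac{2 O}{2 L} = 2 O \frac{1}{2 L} = \frac{O}{L}$)
$a{\left(B \right)} = 2 B \left(4 + B\right)$ ($a{\left(B \right)} = \left(4 + B\right) 2 B = 2 B \left(4 + B\right)$)
$D = 8$ ($D = \frac{16}{2} = 16 \cdot \frac{1}{2} = 8$)
$r{\left(g \right)} = - \frac{2 g}{15}$ ($r{\left(g \right)} = \frac{g}{2 \left(- \frac{5}{2}\right) \left(4 - \frac{5}{2}\right)} = \frac{g}{2 \left(- \frac{5}{2}\right) \frac{3}{2}} = \frac{g}{- \frac{15}{2}} = g \left(- \frac{2}{15}\right) = - \frac{2 g}{15}$)
$r{\left(1 \right)} - D = \left(- \frac{2}{15}\right) 1 - 8 = - \frac{2}{15} - 8 = - \frac{122}{15}$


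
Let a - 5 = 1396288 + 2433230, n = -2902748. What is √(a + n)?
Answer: 15*√4119 ≈ 962.69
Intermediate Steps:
a = 3829523 (a = 5 + (1396288 + 2433230) = 5 + 3829518 = 3829523)
√(a + n) = √(3829523 - 2902748) = √926775 = 15*√4119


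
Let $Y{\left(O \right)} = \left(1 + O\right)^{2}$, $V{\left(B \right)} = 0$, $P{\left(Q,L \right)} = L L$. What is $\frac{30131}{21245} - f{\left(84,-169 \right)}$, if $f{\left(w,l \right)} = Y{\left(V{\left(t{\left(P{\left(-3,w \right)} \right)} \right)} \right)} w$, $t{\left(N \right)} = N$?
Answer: $- \frac{1754449}{21245} \approx -82.582$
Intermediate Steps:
$P{\left(Q,L \right)} = L^{2}$
$f{\left(w,l \right)} = w$ ($f{\left(w,l \right)} = \left(1 + 0\right)^{2} w = 1^{2} w = 1 w = w$)
$\frac{30131}{21245} - f{\left(84,-169 \right)} = \frac{30131}{21245} - 84 = - \frac{1754449}{21245}$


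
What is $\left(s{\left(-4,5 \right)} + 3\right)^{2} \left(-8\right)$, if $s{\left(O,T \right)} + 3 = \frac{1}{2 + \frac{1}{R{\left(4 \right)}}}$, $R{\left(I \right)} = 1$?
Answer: $- \frac{8}{9} \approx -0.88889$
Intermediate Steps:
$s{\left(O,T \right)} = - \frac{8}{3}$ ($s{\left(O,T \right)} = -3 + \frac{1}{2 + 1^{-1}} = -3 + \frac{1}{2 + 1} = -3 + \frac{1}{3} = - \frac{8}{3}$)
$\left(s{\left(-4,5 \right)} + 3\right)^{2} \left(-8\right) = \left(- \frac{8}{3} + 3\right)^{2} \left(-8\right) = \left(\frac{1}{3}\right)^{2} \left(-8\right) = \frac{1}{9} \left(-8\right) = - \frac{8}{9}$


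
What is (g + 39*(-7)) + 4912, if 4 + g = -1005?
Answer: 3630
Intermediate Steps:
g = -1009 (g = -4 - 1005 = -1009)
(g + 39*(-7)) + 4912 = (-1009 + 39*(-7)) + 4912 = (-1009 - 273) + 4912 = -1282 + 4912 = 3630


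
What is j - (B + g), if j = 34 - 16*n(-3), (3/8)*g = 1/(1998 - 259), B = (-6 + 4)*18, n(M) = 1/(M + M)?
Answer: 379094/5217 ≈ 72.665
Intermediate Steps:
n(M) = 1/(2*M)
B = -36 (B = -2*18 = -36)
g = 8/5217 (g = 8/(3*(1998 - 259)) = (8/3)/1739 = (8/3)*(1/1739) = 8/5217 ≈ 0.0015334)
j = 110/3 (j = 34 - 8/(-3) = 34 - 8*(-1)/3 = 34 - 16*(-1/6) = 34 + 8/3 = 110/3 ≈ 36.667)
j - (B + g) = 110/3 - (-36 + 8/5217) = 110/3 - 1*(-187804/5217) = 110/3 + 187804/5217 = 379094/5217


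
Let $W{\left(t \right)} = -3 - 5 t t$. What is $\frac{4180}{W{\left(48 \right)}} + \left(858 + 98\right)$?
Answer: $\frac{11011808}{11523} \approx 955.64$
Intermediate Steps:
$W{\left(t \right)} = -3 - 5 t^{2}$
$\frac{4180}{W{\left(48 \right)}} + \left(858 + 98\right) = \frac{4180}{-3 - 5 \cdot 48^{2}} + \left(858 + 98\right) = \frac{4180}{-3 - 11520} + 956 = \frac{4180}{-11523} + 956 = 4180 \left(- \frac{1}{11523}\right) + 956 = - \frac{4180}{11523} + 956 = \frac{11011808}{11523}$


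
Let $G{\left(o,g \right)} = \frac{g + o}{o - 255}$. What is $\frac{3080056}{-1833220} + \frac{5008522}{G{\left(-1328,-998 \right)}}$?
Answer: $\frac{1816832483902433}{533008715} \approx 3.4086 \cdot 10^{6}$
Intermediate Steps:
$G{\left(o,g \right)} = \frac{g + o}{-255 + o}$
$\frac{3080056}{-1833220} + \frac{5008522}{G{\left(-1328,-998 \right)}} = \frac{3080056}{-1833220} + \frac{5008522}{\frac{1}{-255 - 1328} \left(-998 - 1328\right)} = 3080056 \left(- \frac{1}{1833220}\right) + \frac{5008522}{\frac{1}{-1583} \left(-2326\right)} = - \frac{770014}{458305} + \frac{5008522}{\left(- \frac{1}{1583}\right) \left(-2326\right)} = - \frac{770014}{458305} + \frac{5008522}{\frac{2326}{1583}} = - \frac{770014}{458305} + 5008522 \cdot \frac{1583}{2326} = - \frac{770014}{458305} + \frac{3964245163}{1163} = \frac{1816832483902433}{533008715}$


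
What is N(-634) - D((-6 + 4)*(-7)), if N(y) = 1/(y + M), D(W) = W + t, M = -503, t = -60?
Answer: 52301/1137 ≈ 45.999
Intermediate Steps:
D(W) = -60 + W (D(W) = W - 60 = -60 + W)
N(y) = 1/(-503 + y) (N(y) = 1/(y - 503) = 1/(-503 + y))
N(-634) - D((-6 + 4)*(-7)) = 1/(-503 - 634) - (-60 + (-6 + 4)*(-7)) = 1/(-1137) - (-60 - 2*(-7)) = -1/1137 - (-60 + 14) = -1/1137 - 1*(-46) = -1/1137 + 46 = 52301/1137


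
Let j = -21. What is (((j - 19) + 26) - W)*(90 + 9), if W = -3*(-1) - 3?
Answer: -1386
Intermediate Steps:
W = 0 (W = 3 - 3 = 0)
(((j - 19) + 26) - W)*(90 + 9) = (((-21 - 19) + 26) - 1*0)*(90 + 9) = ((-40 + 26) + 0)*99 = (-14 + 0)*99 = -14*99 = -1386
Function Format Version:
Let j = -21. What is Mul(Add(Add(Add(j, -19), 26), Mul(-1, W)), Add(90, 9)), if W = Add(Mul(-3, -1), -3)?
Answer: -1386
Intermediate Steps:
W = 0 (W = Add(3, -3) = 0)
Mul(Add(Add(Add(j, -19), 26), Mul(-1, W)), Add(90, 9)) = Mul(Add(Add(Add(-21, -19), 26), Mul(-1, 0)), Add(90, 9)) = Mul(Add(Add(-40, 26), 0), 99) = Mul(Add(-14, 0), 99) = Mul(-14, 99) = -1386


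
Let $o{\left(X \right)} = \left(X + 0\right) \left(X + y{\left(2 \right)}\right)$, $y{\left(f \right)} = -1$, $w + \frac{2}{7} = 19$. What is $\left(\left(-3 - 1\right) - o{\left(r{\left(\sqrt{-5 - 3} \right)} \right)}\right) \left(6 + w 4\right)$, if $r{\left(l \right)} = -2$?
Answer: $- \frac{5660}{7} \approx -808.57$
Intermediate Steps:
$w = \frac{131}{7}$ ($w = - \frac{2}{7} + 19 = \frac{131}{7} \approx 18.714$)
$o{\left(X \right)} = X \left(-1 + X\right)$ ($o{\left(X \right)} = \left(X + 0\right) \left(X - 1\right) = X \left(-1 + X\right)$)
$\left(\left(-3 - 1\right) - o{\left(r{\left(\sqrt{-5 - 3} \right)} \right)}\right) \left(6 + w 4\right) = \left(\left(-3 - 1\right) - - 2 \left(-1 - 2\right)\right) \left(6 + \frac{131}{7} \cdot 4\right) = \left(-4 - \left(-2\right) \left(-3\right)\right) \left(6 + \frac{524}{7}\right) = \left(-4 - 6\right) \frac{566}{7} = \left(-10\right) \frac{566}{7} = - \frac{5660}{7}$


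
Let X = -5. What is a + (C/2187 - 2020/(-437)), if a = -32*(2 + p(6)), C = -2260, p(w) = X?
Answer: 95179144/955719 ≈ 99.589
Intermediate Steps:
p(w) = -5
a = 96 (a = -32*(2 - 5) = -32*(-3) = 96)
a + (C/2187 - 2020/(-437)) = 96 + (-2260/2187 - 2020/(-437)) = 96 + (-2260*1/2187 - 2020*(-1/437)) = 96 + (-2260/2187 + 2020/437) = 96 + 3430120/955719 = 95179144/955719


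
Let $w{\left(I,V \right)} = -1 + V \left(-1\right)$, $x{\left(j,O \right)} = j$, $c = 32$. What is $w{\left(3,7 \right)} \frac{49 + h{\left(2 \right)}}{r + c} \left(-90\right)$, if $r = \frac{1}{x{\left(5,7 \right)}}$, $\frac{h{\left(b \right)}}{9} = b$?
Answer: $\frac{241200}{161} \approx 1498.1$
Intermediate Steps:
$h{\left(b \right)} = 9 b$
$r = \frac{1}{5} \approx 0.2$
$w{\left(I,V \right)} = -1 - V$
$w{\left(3,7 \right)} \frac{49 + h{\left(2 \right)}}{r + c} \left(-90\right) = \left(-1 - 7\right) \frac{49 + 9 \cdot 2}{\frac{1}{5} + 32} \left(-90\right) = \left(-1 - 7\right) \frac{49 + 18}{\frac{161}{5}} \left(-90\right) = - 8 \cdot 67 \cdot \frac{5}{161} \left(-90\right) = \left(-8\right) \frac{335}{161} \left(-90\right) = \left(- \frac{2680}{161}\right) \left(-90\right) = \frac{241200}{161}$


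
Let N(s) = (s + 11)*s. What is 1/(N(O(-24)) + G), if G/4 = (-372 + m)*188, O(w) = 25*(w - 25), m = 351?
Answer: 1/1471358 ≈ 6.7964e-7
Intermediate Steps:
O(w) = -625 + 25*w (O(w) = 25*(-25 + w) = -625 + 25*w)
N(s) = s*(11 + s) (N(s) = (11 + s)*s = s*(11 + s))
G = -15792 (G = 4*((-372 + 351)*188) = 4*(-21*188) = 4*(-3948) = -15792)
1/(N(O(-24)) + G) = 1/((-625 + 25*(-24))*(11 + (-625 + 25*(-24))) - 15792) = 1/((-625 - 600)*(11 + (-625 - 600)) - 15792) = 1/(-1225*(11 - 1225) - 15792) = 1/(-1225*(-1214) - 15792) = 1/(1487150 - 15792) = 1/1471358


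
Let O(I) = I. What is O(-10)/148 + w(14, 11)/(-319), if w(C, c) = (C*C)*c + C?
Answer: -162175/23606 ≈ -6.8701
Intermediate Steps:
w(C, c) = C + c*C**2 (w(C, c) = C**2*c + C = c*C**2 + C = C + c*C**2)
O(-10)/148 + w(14, 11)/(-319) = -10/148 + (14*(1 + 14*11))/(-319) = -10*1/148 + (14*(1 + 154))*(-1/319) = -5/74 + (14*155)*(-1/319) = -5/74 + 2170*(-1/319) = -5/74 - 2170/319 = -162175/23606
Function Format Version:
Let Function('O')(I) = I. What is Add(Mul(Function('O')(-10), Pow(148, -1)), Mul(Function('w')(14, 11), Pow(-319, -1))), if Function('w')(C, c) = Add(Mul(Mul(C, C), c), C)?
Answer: Rational(-162175, 23606) ≈ -6.8701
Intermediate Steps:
Function('w')(C, c) = Add(C, Mul(c, Pow(C, 2))) (Function('w')(C, c) = Add(Mul(Pow(C, 2), c), C) = Add(Mul(c, Pow(C, 2)), C) = Add(C, Mul(c, Pow(C, 2))))
Add(Mul(Function('O')(-10), Pow(148, -1)), Mul(Function('w')(14, 11), Pow(-319, -1))) = Add(Mul(-10, Pow(148, -1)), Mul(Mul(14, Add(1, Mul(14, 11))), Pow(-319, -1))) = Add(Mul(-10, Rational(1, 148)), Mul(Mul(14, Add(1, 154)), Rational(-1, 319))) = Add(Rational(-5, 74), Mul(Mul(14, 155), Rational(-1, 319))) = Add(Rational(-5, 74), Mul(2170, Rational(-1, 319))) = Add(Rational(-5, 74), Rational(-2170, 319)) = Rational(-162175, 23606)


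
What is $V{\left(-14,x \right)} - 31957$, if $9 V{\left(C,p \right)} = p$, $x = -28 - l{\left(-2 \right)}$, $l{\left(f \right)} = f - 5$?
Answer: $- \frac{95878}{3} \approx -31959.0$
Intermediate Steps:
$l{\left(f \right)} = -5 + f$
$x = -21$ ($x = -28 - \left(-5 - 2\right) = -28 - -7 = -28 + 7 = -21$)
$V{\left(C,p \right)} = \frac{p}{9}$
$V{\left(-14,x \right)} - 31957 = \frac{1}{9} \left(-21\right) - 31957 = - \frac{7}{3} - 31957 = - \frac{95878}{3}$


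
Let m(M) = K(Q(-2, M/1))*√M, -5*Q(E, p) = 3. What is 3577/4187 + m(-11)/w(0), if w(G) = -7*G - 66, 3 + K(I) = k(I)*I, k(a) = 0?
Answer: 3577/4187 + I*√11/22 ≈ 0.85431 + 0.15076*I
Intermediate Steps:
Q(E, p) = -⅗ (Q(E, p) = -⅕*3 = -⅗)
K(I) = -3 (K(I) = -3 + 0*I = -3 + 0 = -3)
w(G) = -66 - 7*G
m(M) = -3*√M
3577/4187 + m(-11)/w(0) = 3577/4187 + (-3*I*√11)/(-66 - 7*0) = 3577*(1/4187) + (-3*I*√11)/(-66 + 0) = 3577/4187 - 3*I*√11/(-66) = 3577/4187 - 3*I*√11*(-1/66) = 3577/4187 + I*√11/22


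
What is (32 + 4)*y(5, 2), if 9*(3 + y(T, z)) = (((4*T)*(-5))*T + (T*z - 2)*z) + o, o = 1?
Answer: -2040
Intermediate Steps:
y(T, z) = -26/9 - 20*T**2/9 + z*(-2 + T*z)/9 (y(T, z) = -3 + ((((4*T)*(-5))*T + (T*z - 2)*z) + 1)/9 = -3 + (((-20*T)*T + (-2 + T*z)*z) + 1)/9 = -3 + ((-20*T**2 + z*(-2 + T*z)) + 1)/9 = -3 + (1 - 20*T**2 + z*(-2 + T*z))/9 = -3 + (1/9 - 20*T**2/9 + z*(-2 + T*z)/9) = -26/9 - 20*T**2/9 + z*(-2 + T*z)/9)
(32 + 4)*y(5, 2) = (32 + 4)*(-26/9 - 20/9*5**2 - 2/9*2 + (1/9)*5*2**2) = 36*(-26/9 - 20/9*25 - 4/9 + (1/9)*5*4) = 36*(-26/9 - 500/9 - 4/9 + 20/9) = 36*(-170/3) = -2040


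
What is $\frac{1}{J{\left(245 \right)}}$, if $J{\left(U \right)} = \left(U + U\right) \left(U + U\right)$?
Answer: $\frac{1}{240100} \approx 4.1649 \cdot 10^{-6}$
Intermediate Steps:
$J{\left(U \right)} = 4 U^{2}$ ($J{\left(U \right)} = 2 U 2 U = 4 U^{2}$)
$\frac{1}{J{\left(245 \right)}} = \frac{1}{4 \cdot 245^{2}} = \frac{1}{4 \cdot 60025} = \frac{1}{240100}$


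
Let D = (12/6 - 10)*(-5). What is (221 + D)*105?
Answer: 27405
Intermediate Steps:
D = 40 (D = (12*(1/6) - 10)*(-5) = (2 - 10)*(-5) = -8*(-5) = 40)
(221 + D)*105 = (221 + 40)*105 = 261*105 = 27405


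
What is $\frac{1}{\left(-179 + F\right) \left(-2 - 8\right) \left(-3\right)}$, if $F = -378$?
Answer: $- \frac{1}{16710} \approx -5.9844 \cdot 10^{-5}$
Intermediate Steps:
$\frac{1}{\left(-179 + F\right) \left(-2 - 8\right) \left(-3\right)} = \frac{1}{\left(-179 - 378\right) \left(-2 - 8\right) \left(-3\right)} = \frac{1}{\left(-557\right) \left(\left(-10\right) \left(-3\right)\right)} = \frac{1}{\left(-557\right) 30} = \frac{1}{-16710} = - \frac{1}{16710}$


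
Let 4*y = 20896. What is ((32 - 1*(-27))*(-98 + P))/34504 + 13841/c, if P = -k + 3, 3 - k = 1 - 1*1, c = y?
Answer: 55920587/22531112 ≈ 2.4819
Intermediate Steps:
y = 5224 (y = (¼)*20896 = 5224)
c = 5224
k = 3 (k = 3 - (1 - 1*1) = 3 - (1 - 1) = 3 - 1*0 = 3 + 0 = 3)
P = 0 (P = -1*3 + 3 = -3 + 3 = 0)
((32 - 1*(-27))*(-98 + P))/34504 + 13841/c = ((32 - 1*(-27))*(-98 + 0))/34504 + 13841/5224 = ((32 + 27)*(-98))*(1/34504) + 13841*(1/5224) = (59*(-98))*(1/34504) + 13841/5224 = -5782*1/34504 + 13841/5224 = -2891/17252 + 13841/5224 = 55920587/22531112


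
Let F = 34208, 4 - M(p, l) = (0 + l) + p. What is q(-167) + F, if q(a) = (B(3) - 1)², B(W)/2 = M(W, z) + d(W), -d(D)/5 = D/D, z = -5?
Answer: 34209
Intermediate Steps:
d(D) = -5 (d(D) = -5*D/D = -5*1 = -5)
M(p, l) = 4 - l - p (M(p, l) = 4 - ((0 + l) + p) = 4 - (l + p) = 4 + (-l - p) = 4 - l - p)
B(W) = 8 - 2*W (B(W) = 2*((4 - 1*(-5) - W) - 5) = 2*((4 + 5 - W) - 5) = 2*((9 - W) - 5) = 2*(4 - W) = 8 - 2*W)
q(a) = 1 (q(a) = ((8 - 2*3) - 1)² = ((8 - 6) - 1)² = (2 - 1)² = 1² = 1)
q(-167) + F = 1 + 34208 = 34209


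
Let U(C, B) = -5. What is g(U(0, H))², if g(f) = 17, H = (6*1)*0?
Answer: 289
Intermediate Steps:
H = 0 (H = 6*0 = 0)
g(U(0, H))² = 17² = 289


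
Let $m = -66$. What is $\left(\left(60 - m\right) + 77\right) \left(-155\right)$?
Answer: $-31465$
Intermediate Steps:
$\left(\left(60 - m\right) + 77\right) \left(-155\right) = \left(\left(60 - -66\right) + 77\right) \left(-155\right) = \left(\left(60 + 66\right) + 77\right) \left(-155\right) = \left(126 + 77\right) \left(-155\right) = 203 \left(-155\right) = -31465$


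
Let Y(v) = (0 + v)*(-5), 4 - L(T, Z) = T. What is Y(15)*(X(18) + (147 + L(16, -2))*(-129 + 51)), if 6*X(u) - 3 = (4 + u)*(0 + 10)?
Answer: 1573925/2 ≈ 7.8696e+5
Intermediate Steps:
L(T, Z) = 4 - T
X(u) = 43/6 + 5*u/3 (X(u) = 1/2 + ((4 + u)*(0 + 10))/6 = 1/2 + ((4 + u)*10)/6 = 1/2 + (40 + 10*u)/6 = 1/2 + (20/3 + 5*u/3) = 43/6 + 5*u/3)
Y(v) = -5*v (Y(v) = v*(-5) = -5*v)
Y(15)*(X(18) + (147 + L(16, -2))*(-129 + 51)) = (-5*15)*((43/6 + (5/3)*18) + (147 + (4 - 1*16))*(-129 + 51)) = -75*((43/6 + 30) + (147 + (4 - 16))*(-78)) = -75*(223/6 + (147 - 12)*(-78)) = -75*(223/6 + 135*(-78)) = -75*(223/6 - 10530) = -75*(-62957/6) = 1573925/2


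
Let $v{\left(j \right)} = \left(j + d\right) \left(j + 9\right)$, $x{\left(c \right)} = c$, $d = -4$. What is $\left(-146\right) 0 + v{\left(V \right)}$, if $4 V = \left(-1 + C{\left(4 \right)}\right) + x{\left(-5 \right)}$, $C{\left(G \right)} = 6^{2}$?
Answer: $\frac{231}{4} \approx 57.75$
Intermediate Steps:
$C{\left(G \right)} = 36$
$V = \frac{15}{2}$ ($V = \frac{\left(-1 + 36\right) - 5}{4} = \frac{35 - 5}{4} = \frac{1}{4} \cdot 30 = \frac{15}{2} \approx 7.5$)
$v{\left(j \right)} = \left(-4 + j\right) \left(9 + j\right)$ ($v{\left(j \right)} = \left(j - 4\right) \left(j + 9\right) = \left(-4 + j\right) \left(9 + j\right)$)
$\left(-146\right) 0 + v{\left(V \right)} = \left(-146\right) 0 + \left(-36 + \left(\frac{15}{2}\right)^{2} + 5 \cdot \frac{15}{2}\right) = 0 + \left(-36 + \frac{225}{4} + \frac{75}{2}\right) = 0 + \frac{231}{4} = \frac{231}{4}$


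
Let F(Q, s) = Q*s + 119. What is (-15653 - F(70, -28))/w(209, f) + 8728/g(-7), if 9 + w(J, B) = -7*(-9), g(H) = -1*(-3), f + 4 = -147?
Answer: 23882/9 ≈ 2653.6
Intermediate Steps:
f = -151 (f = -4 - 147 = -151)
g(H) = 3
w(J, B) = 54 (w(J, B) = -9 - 7*(-9) = -9 + 63 = 54)
F(Q, s) = 119 + Q*s
(-15653 - F(70, -28))/w(209, f) + 8728/g(-7) = (-15653 - (119 + 70*(-28)))/54 + 8728/3 = (-15653 - (119 - 1960))*(1/54) + 8728*(1/3) = (-15653 - 1*(-1841))*(1/54) + 8728/3 = (-15653 + 1841)*(1/54) + 8728/3 = -13812*1/54 + 8728/3 = -2302/9 + 8728/3 = 23882/9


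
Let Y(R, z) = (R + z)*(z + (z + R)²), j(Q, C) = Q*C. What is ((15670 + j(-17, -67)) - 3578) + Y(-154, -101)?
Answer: -16542389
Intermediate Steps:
j(Q, C) = C*Q
Y(R, z) = (R + z)*(z + (R + z)²)
((15670 + j(-17, -67)) - 3578) + Y(-154, -101) = ((15670 - 67*(-17)) - 3578) + ((-101)² - 154*(-101) - 154*(-154 - 101)² - 101*(-154 - 101)²) = ((15670 + 1139) - 3578) + (10201 + 15554 - 154*(-255)² - 101*(-255)²) = (16809 - 3578) + (10201 + 15554 - 154*65025 - 101*65025) = 13231 + (10201 + 15554 - 10013850 - 6567525) = 13231 - 16555620 = -16542389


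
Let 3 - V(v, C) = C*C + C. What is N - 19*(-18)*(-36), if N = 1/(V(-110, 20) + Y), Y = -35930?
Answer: -447504265/36347 ≈ -12312.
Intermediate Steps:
V(v, C) = 3 - C - C² (V(v, C) = 3 - (C*C + C) = 3 - (C² + C) = 3 - (C + C²) = 3 + (-C - C²) = 3 - C - C²)
N = -1/36347 (N = 1/((3 - 1*20 - 1*20²) - 35930) = 1/((3 - 20 - 1*400) - 35930) = 1/((3 - 20 - 400) - 35930) = 1/(-417 - 35930) = 1/(-36347) = -1/36347 ≈ -2.7513e-5)
N - 19*(-18)*(-36) = -1/36347 - 19*(-18)*(-36) = -1/36347 + 342*(-36) = -1/36347 - 12312 = -447504265/36347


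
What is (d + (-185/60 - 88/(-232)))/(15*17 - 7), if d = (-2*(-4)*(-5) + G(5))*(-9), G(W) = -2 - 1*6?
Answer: 149395/86304 ≈ 1.7310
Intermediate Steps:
G(W) = -8 (G(W) = -2 - 6 = -8)
d = 432 (d = (-2*(-4)*(-5) - 8)*(-9) = (8*(-5) - 8)*(-9) = (-40 - 8)*(-9) = -48*(-9) = 432)
(d + (-185/60 - 88/(-232)))/(15*17 - 7) = (432 + (-185/60 - 88/(-232)))/(15*17 - 7) = (432 + (-185*1/60 - 88*(-1/232)))/(255 - 7) = (432 + (-37/12 + 11/29))/248 = (432 - 941/348)*(1/248) = (149395/348)*(1/248) = 149395/86304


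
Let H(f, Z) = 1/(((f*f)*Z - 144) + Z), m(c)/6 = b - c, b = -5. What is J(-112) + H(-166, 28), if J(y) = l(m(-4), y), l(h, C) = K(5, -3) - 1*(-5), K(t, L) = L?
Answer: 1542905/771452 ≈ 2.0000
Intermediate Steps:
m(c) = -30 - 6*c (m(c) = 6*(-5 - c) = -30 - 6*c)
H(f, Z) = 1/(-144 + Z + Z*f²) (H(f, Z) = 1/((f²*Z - 144) + Z) = 1/((Z*f² - 144) + Z) = 1/((-144 + Z*f²) + Z) = 1/(-144 + Z + Z*f²))
l(h, C) = 2 (l(h, C) = -3 - 1*(-5) = -3 + 5 = 2)
J(y) = 2
J(-112) + H(-166, 28) = 2 + 1/(-144 + 28 + 28*(-166)²) = 2 + 1/(-144 + 28 + 28*27556) = 2 + 1/(-144 + 28 + 771568) = 2 + 1/771452 = 1542905/771452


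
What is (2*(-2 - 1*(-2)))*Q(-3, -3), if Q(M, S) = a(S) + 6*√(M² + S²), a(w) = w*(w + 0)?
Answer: 0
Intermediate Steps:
a(w) = w² (a(w) = w*w = w²)
Q(M, S) = S² + 6*√(M² + S²)
(2*(-2 - 1*(-2)))*Q(-3, -3) = (2*(-2 - 1*(-2)))*((-3)² + 6*√((-3)² + (-3)²)) = (2*(-2 + 2))*(9 + 6*√(9 + 9)) = (2*0)*(9 + 6*√18) = 0*(9 + 6*(3*√2)) = 0*(9 + 18*√2) = 0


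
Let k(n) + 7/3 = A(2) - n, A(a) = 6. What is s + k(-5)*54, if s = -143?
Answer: 325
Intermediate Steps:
k(n) = 11/3 - n (k(n) = -7/3 + (6 - n) = 11/3 - n)
s + k(-5)*54 = -143 + (11/3 - 1*(-5))*54 = -143 + (11/3 + 5)*54 = -143 + (26/3)*54 = -143 + 468 = 325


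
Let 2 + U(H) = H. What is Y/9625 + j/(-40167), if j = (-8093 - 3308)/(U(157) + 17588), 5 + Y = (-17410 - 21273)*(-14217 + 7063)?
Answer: 17929692429492542/623597695875 ≈ 28752.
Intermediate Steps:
U(H) = -2 + H
Y = 276738177 (Y = -5 + (-17410 - 21273)*(-14217 + 7063) = -5 - 38683*(-7154) = -5 + 276738182 = 276738177)
j = -11401/17743 (j = (-8093 - 3308)/((-2 + 157) + 17588) = -11401/(155 + 17588) = -11401/17743 ≈ -0.64256)
Y/9625 + j/(-40167) = 276738177/9625 - 11401/17743/(-40167) = 276738177*(1/9625) - 11401/17743*(-1/40167) = 276738177/9625 + 11401/712683081 = 17929692429492542/623597695875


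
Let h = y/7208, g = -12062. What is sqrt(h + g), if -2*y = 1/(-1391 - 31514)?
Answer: I*sqrt(169633912535151305395)/118589620 ≈ 109.83*I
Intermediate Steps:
y = 1/65810 (y = -1/(2*(-1391 - 31514)) = -1/2/(-32905) = -1/2*(-1/32905) = 1/65810 ≈ 1.5195e-5)
h = 1/474358480 (h = (1/65810)/7208 = (1/65810)*(1/7208) = 1/474358480 ≈ 2.1081e-9)
sqrt(h + g) = sqrt(1/474358480 - 12062) = sqrt(-5721711985759/474358480) = I*sqrt(169633912535151305395)/118589620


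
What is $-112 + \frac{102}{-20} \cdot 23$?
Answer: $- \frac{2293}{10} \approx -229.3$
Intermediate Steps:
$-112 + \frac{102}{-20} \cdot 23 = -112 + 102 \left(- \frac{1}{20}\right) 23 = -112 - \frac{1173}{10} = - \frac{2293}{10}$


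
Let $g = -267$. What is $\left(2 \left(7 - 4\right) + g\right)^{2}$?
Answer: $68121$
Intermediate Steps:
$\left(2 \left(7 - 4\right) + g\right)^{2} = \left(2 \left(7 - 4\right) - 267\right)^{2} = \left(2 \cdot 3 - 267\right)^{2} = \left(6 - 267\right)^{2} = \left(-261\right)^{2} = 68121$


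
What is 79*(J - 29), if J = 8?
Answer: -1659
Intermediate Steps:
79*(J - 29) = 79*(8 - 29) = 79*(-21) = -1659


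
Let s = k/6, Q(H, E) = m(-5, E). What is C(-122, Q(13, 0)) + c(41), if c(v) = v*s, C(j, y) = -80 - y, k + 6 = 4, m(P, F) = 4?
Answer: -293/3 ≈ -97.667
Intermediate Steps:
Q(H, E) = 4
k = -2 (k = -6 + 4 = -2)
s = -1/3 (s = -2/6 = -2*1/6 = -1/3 ≈ -0.33333)
c(v) = -v/3 (c(v) = v*(-1/3) = -v/3)
C(-122, Q(13, 0)) + c(41) = (-80 - 1*4) - 1/3*41 = (-80 - 4) - 41/3 = -84 - 41/3 = -293/3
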